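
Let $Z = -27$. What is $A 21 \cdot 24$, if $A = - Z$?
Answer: $13608$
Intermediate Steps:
$A = 27$ ($A = \left(-1\right) \left(-27\right) = 27$)
$A 21 \cdot 24 = 27 \cdot 21 \cdot 24 = 567 \cdot 24 = 13608$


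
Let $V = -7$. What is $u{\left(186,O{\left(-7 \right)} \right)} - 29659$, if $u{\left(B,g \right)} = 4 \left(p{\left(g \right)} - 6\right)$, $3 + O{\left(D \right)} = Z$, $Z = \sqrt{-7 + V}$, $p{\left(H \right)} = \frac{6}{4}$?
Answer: $-29677$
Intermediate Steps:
$p{\left(H \right)} = \frac{3}{2}$ ($p{\left(H \right)} = 6 \cdot \frac{1}{4} = \frac{3}{2}$)
$Z = i \sqrt{14}$ ($Z = \sqrt{-7 - 7} = \sqrt{-14} = i \sqrt{14} \approx 3.7417 i$)
$O{\left(D \right)} = -3 + i \sqrt{14}$
$u{\left(B,g \right)} = -18$ ($u{\left(B,g \right)} = 4 \left(\frac{3}{2} - 6\right) = 4 \left(- \frac{9}{2}\right) = -18$)
$u{\left(186,O{\left(-7 \right)} \right)} - 29659 = -18 - 29659 = -29677$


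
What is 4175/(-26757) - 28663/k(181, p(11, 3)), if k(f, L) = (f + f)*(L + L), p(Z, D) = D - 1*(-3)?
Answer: -261690697/38744136 ≈ -6.7543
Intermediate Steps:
p(Z, D) = 3 + D (p(Z, D) = D + 3 = 3 + D)
k(f, L) = 4*L*f (k(f, L) = (2*f)*(2*L) = 4*L*f)
4175/(-26757) - 28663/k(181, p(11, 3)) = 4175/(-26757) - 28663*1/(724*(3 + 3)) = 4175*(-1/26757) - 28663/(4*6*181) = -4175/26757 - 28663/4344 = -261690697/38744136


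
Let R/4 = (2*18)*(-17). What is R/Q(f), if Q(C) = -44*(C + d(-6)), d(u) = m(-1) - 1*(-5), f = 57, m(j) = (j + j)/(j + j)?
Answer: 68/77 ≈ 0.88312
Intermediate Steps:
m(j) = 1 (m(j) = (2*j)/((2*j)) = (2*j)*(1/(2*j)) = 1)
d(u) = 6 (d(u) = 1 - 1*(-5) = 1 + 5 = 6)
Q(C) = -264 - 44*C (Q(C) = -44*(C + 6) = -44*(6 + C) = -264 - 44*C)
R = -2448 (R = 4*((2*18)*(-17)) = 4*(36*(-17)) = 4*(-612) = -2448)
R/Q(f) = -2448/(-264 - 44*57) = -2448/(-264 - 2508) = -2448/(-2772) = -2448*(-1/2772) = 68/77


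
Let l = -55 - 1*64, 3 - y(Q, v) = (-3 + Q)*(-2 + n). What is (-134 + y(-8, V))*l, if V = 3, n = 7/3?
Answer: 45458/3 ≈ 15153.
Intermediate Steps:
n = 7/3 (n = 7*(⅓) = 7/3 ≈ 2.3333)
y(Q, v) = 4 - Q/3 (y(Q, v) = 3 - (-3 + Q)*(-2 + 7/3) = 3 - (-3 + Q)/3 = 3 - (-1 + Q/3) = 3 + (1 - Q/3) = 4 - Q/3)
l = -119 (l = -55 - 64 = -119)
(-134 + y(-8, V))*l = (-134 + (4 - ⅓*(-8)))*(-119) = (-134 + (4 + 8/3))*(-119) = (-134 + 20/3)*(-119) = -382/3*(-119) = 45458/3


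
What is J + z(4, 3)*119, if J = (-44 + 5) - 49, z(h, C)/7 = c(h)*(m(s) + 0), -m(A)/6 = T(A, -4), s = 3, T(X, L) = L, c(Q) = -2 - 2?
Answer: -80056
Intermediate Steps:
c(Q) = -4
m(A) = 24 (m(A) = -6*(-4) = 24)
z(h, C) = -672 (z(h, C) = 7*(-4*(24 + 0)) = 7*(-4*24) = 7*(-96) = -672)
J = -88 (J = -39 - 49 = -88)
J + z(4, 3)*119 = -88 - 672*119 = -88 - 79968 = -80056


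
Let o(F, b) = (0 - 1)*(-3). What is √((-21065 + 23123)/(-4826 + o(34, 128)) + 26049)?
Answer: 3*√1373978307/689 ≈ 161.40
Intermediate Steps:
o(F, b) = 3 (o(F, b) = -1*(-3) = 3)
√((-21065 + 23123)/(-4826 + o(34, 128)) + 26049) = √((-21065 + 23123)/(-4826 + 3) + 26049) = √(2058/(-4823) + 26049) = √(2058*(-1/4823) + 26049) = √(-294/689 + 26049) = √(17947467/689) = 3*√1373978307/689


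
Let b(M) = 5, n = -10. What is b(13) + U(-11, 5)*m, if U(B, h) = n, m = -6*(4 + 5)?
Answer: 545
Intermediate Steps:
m = -54 (m = -6*9 = -54)
U(B, h) = -10
b(13) + U(-11, 5)*m = 5 - 10*(-54) = 5 + 540 = 545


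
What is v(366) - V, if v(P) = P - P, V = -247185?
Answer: 247185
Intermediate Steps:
v(P) = 0
v(366) - V = 0 - 1*(-247185) = 0 + 247185 = 247185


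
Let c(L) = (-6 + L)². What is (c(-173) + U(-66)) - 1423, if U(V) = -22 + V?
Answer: 30530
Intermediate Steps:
(c(-173) + U(-66)) - 1423 = ((-6 - 173)² + (-22 - 66)) - 1423 = ((-179)² - 88) - 1423 = (32041 - 88) - 1423 = 31953 - 1423 = 30530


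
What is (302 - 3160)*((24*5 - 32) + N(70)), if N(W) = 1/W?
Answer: -8804069/35 ≈ -2.5154e+5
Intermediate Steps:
(302 - 3160)*((24*5 - 32) + N(70)) = (302 - 3160)*((24*5 - 32) + 1/70) = -2858*((120 - 32) + 1/70) = -2858*(88 + 1/70) = -2858*6161/70 = -8804069/35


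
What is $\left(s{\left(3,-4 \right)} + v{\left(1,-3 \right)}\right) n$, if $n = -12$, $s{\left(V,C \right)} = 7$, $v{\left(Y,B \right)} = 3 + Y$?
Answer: $-132$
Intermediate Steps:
$\left(s{\left(3,-4 \right)} + v{\left(1,-3 \right)}\right) n = \left(7 + \left(3 + 1\right)\right) \left(-12\right) = \left(7 + 4\right) \left(-12\right) = 11 \left(-12\right) = -132$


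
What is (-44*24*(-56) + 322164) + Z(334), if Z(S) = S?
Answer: 381634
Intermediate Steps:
(-44*24*(-56) + 322164) + Z(334) = (-44*24*(-56) + 322164) + 334 = (-1056*(-56) + 322164) + 334 = (59136 + 322164) + 334 = 381300 + 334 = 381634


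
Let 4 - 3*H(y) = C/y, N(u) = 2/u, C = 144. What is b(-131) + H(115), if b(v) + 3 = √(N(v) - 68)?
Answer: -719/345 + 9*I*√14410/131 ≈ -2.0841 + 8.2471*I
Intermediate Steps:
b(v) = -3 + √(-68 + 2/v) (b(v) = -3 + √(2/v - 68) = -3 + √(-68 + 2/v))
H(y) = 4/3 - 48/y
b(-131) + H(115) = (-3 + √(-68 + 2/(-131))) + (4/3 - 48/115) = (-3 + √(-68 + 2*(-1/131))) + (4/3 - 48*1/115) = (-3 + √(-68 - 2/131)) + (4/3 - 48/115) = (-3 + √(-8910/131)) + 316/345 = (-3 + 9*I*√14410/131) + 316/345 = -719/345 + 9*I*√14410/131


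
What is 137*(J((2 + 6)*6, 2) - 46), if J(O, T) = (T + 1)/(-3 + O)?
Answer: -94393/15 ≈ -6292.9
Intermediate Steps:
J(O, T) = (1 + T)/(-3 + O)
137*(J((2 + 6)*6, 2) - 46) = 137*((1 + 2)/(-3 + (2 + 6)*6) - 46) = 137*(3/(-3 + 8*6) - 46) = 137*(3/(-3 + 48) - 46) = 137*(3/45 - 46) = 137*((1/45)*3 - 46) = 137*(1/15 - 46) = 137*(-689/15) = -94393/15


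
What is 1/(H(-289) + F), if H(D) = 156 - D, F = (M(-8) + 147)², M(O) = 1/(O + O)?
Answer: 256/5641121 ≈ 4.5381e-5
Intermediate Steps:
M(O) = 1/(2*O)
F = 5527201/256 (F = ((½)/(-8) + 147)² = ((½)*(-⅛) + 147)² = (-1/16 + 147)² = (2351/16)² = 5527201/256 ≈ 21591.)
1/(H(-289) + F) = 1/((156 - 1*(-289)) + 5527201/256) = 1/((156 + 289) + 5527201/256) = 1/(445 + 5527201/256) = 1/(5641121/256) = 256/5641121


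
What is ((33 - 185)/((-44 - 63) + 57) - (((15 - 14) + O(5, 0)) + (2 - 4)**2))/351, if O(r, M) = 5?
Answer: -58/2925 ≈ -0.019829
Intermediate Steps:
((33 - 185)/((-44 - 63) + 57) - (((15 - 14) + O(5, 0)) + (2 - 4)**2))/351 = ((33 - 185)/((-44 - 63) + 57) - (((15 - 14) + 5) + (2 - 4)**2))/351 = (-152/(-107 + 57) - ((1 + 5) + (-2)**2))*(1/351) = (-152/(-50) - (6 + 4))*(1/351) = (-152*(-1/50) - 1*10)*(1/351) = (76/25 - 10)*(1/351) = -174/25*1/351 = -58/2925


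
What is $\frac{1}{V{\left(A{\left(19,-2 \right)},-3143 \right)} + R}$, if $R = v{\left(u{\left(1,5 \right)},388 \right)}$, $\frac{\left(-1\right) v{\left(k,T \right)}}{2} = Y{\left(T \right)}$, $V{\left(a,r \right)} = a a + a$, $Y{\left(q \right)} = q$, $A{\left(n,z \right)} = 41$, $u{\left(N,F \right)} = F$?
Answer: $\frac{1}{946} \approx 0.0010571$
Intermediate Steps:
$V{\left(a,r \right)} = a + a^{2}$ ($V{\left(a,r \right)} = a^{2} + a = a + a^{2}$)
$v{\left(k,T \right)} = - 2 T$
$R = -776$ ($R = \left(-2\right) 388 = -776$)
$\frac{1}{V{\left(A{\left(19,-2 \right)},-3143 \right)} + R} = \frac{1}{41 \left(1 + 41\right) - 776} = \frac{1}{41 \cdot 42 - 776} = \frac{1}{1722 - 776} = \frac{1}{946}$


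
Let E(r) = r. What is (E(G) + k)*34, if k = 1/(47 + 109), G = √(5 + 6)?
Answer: 17/78 + 34*√11 ≈ 112.98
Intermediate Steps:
G = √11 ≈ 3.3166
k = 1/156 ≈ 0.0064103
(E(G) + k)*34 = (√11 + 1/156)*34 = (1/156 + √11)*34 = 17/78 + 34*√11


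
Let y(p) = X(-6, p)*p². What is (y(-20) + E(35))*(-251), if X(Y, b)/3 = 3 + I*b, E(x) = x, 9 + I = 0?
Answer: -55128385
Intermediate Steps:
I = -9 (I = -9 + 0 = -9)
X(Y, b) = 9 - 27*b (X(Y, b) = 3*(3 - 9*b) = 9 - 27*b)
y(p) = p²*(9 - 27*p) (y(p) = (9 - 27*p)*p² = p²*(9 - 27*p))
(y(-20) + E(35))*(-251) = ((-20)²*(9 - 27*(-20)) + 35)*(-251) = (400*(9 + 540) + 35)*(-251) = (400*549 + 35)*(-251) = (219600 + 35)*(-251) = 219635*(-251) = -55128385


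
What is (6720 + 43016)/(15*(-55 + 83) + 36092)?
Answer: 6217/4564 ≈ 1.3622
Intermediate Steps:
(6720 + 43016)/(15*(-55 + 83) + 36092) = 49736/(15*28 + 36092) = 49736/(420 + 36092) = 49736/36512 = 49736*(1/36512) = 6217/4564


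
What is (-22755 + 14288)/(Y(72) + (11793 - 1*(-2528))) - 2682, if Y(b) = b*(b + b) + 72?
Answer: -66417469/24761 ≈ -2682.3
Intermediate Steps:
Y(b) = 72 + 2*b² (Y(b) = b*(2*b) + 72 = 2*b² + 72 = 72 + 2*b²)
(-22755 + 14288)/(Y(72) + (11793 - 1*(-2528))) - 2682 = (-22755 + 14288)/((72 + 2*72²) + (11793 - 1*(-2528))) - 2682 = -8467/((72 + 2*5184) + (11793 + 2528)) - 2682 = -8467/((72 + 10368) + 14321) - 2682 = -8467/(10440 + 14321) - 2682 = -8467/24761 - 2682 = -66417469/24761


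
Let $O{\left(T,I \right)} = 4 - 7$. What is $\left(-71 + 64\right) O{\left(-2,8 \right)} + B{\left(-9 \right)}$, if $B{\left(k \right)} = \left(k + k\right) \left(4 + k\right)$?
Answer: $111$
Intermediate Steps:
$O{\left(T,I \right)} = -3$ ($O{\left(T,I \right)} = 4 - 7 = -3$)
$B{\left(k \right)} = 2 k \left(4 + k\right)$
$\left(-71 + 64\right) O{\left(-2,8 \right)} + B{\left(-9 \right)} = \left(-71 + 64\right) \left(-3\right) + 2 \left(-9\right) \left(4 - 9\right) = \left(-7\right) \left(-3\right) + 2 \left(-9\right) \left(-5\right) = 21 + 90 = 111$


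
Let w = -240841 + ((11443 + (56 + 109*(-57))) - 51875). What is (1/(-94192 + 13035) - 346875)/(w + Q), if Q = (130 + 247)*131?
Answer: 28151334376/19318855751 ≈ 1.4572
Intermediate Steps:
Q = 49387 (Q = 377*131 = 49387)
w = -287430 (w = -240841 + ((11443 + (56 - 6213)) - 51875) = -240841 + ((11443 - 6157) - 51875) = -240841 + (5286 - 51875) = -240841 - 46589 = -287430)
(1/(-94192 + 13035) - 346875)/(w + Q) = (1/(-94192 + 13035) - 346875)/(-287430 + 49387) = (1/(-81157) - 346875)/(-238043) = (-1/81157 - 346875)*(-1/238043) = -28151334376/81157*(-1/238043) = 28151334376/19318855751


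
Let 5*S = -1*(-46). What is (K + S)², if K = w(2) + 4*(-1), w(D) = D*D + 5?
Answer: 5041/25 ≈ 201.64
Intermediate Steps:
w(D) = 5 + D² (w(D) = D² + 5 = 5 + D²)
S = 46/5 (S = (-1*(-46))/5 = (⅕)*46 = 46/5 ≈ 9.2000)
K = 5 (K = (5 + 2²) + 4*(-1) = (5 + 4) - 4 = 9 - 4 = 5)
(K + S)² = (5 + 46/5)² = (71/5)² = 5041/25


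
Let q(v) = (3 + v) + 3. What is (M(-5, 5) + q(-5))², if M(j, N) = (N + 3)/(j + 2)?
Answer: 25/9 ≈ 2.7778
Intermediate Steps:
q(v) = 6 + v
M(j, N) = (3 + N)/(2 + j)
(M(-5, 5) + q(-5))² = ((3 + 5)/(2 - 5) + (6 - 5))² = (8/(-3) + 1)² = (-⅓*8 + 1)² = (-8/3 + 1)² = (-5/3)² = 25/9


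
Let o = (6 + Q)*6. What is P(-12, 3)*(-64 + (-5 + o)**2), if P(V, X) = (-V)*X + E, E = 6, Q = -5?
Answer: -2646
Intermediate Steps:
o = 6 (o = (6 - 5)*6 = 1*6 = 6)
P(V, X) = 6 - V*X (P(V, X) = (-V)*X + 6 = -V*X + 6 = 6 - V*X)
P(-12, 3)*(-64 + (-5 + o)**2) = (6 - 1*(-12)*3)*(-64 + (-5 + 6)**2) = (6 + 36)*(-64 + 1**2) = 42*(-64 + 1) = 42*(-63) = -2646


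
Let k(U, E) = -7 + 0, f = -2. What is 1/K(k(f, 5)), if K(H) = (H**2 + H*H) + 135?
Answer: 1/233 ≈ 0.0042918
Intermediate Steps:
k(U, E) = -7
K(H) = 135 + 2*H**2 (K(H) = (H**2 + H**2) + 135 = 2*H**2 + 135 = 135 + 2*H**2)
1/K(k(f, 5)) = 1/(135 + 2*(-7)**2) = 1/(135 + 2*49) = 1/(135 + 98) = 1/233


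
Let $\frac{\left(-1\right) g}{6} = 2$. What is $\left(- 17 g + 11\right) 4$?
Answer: $860$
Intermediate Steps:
$g = -12$ ($g = \left(-6\right) 2 = -12$)
$\left(- 17 g + 11\right) 4 = \left(\left(-17\right) \left(-12\right) + 11\right) 4 = \left(204 + 11\right) 4 = 215 \cdot 4 = 860$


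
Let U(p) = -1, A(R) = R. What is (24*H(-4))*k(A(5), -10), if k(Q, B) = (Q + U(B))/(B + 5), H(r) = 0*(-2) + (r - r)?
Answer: 0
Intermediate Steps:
H(r) = 0 (H(r) = 0 + 0 = 0)
k(Q, B) = (-1 + Q)/(5 + B) (k(Q, B) = (Q - 1)/(B + 5) = (-1 + Q)/(5 + B))
(24*H(-4))*k(A(5), -10) = (24*0)*((-1 + 5)/(5 - 10)) = 0*(4/(-5)) = 0*(-⅕*4) = 0*(-⅘) = 0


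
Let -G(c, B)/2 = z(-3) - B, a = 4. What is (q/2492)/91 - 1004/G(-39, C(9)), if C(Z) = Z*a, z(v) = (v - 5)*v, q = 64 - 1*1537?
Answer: -28464305/680316 ≈ -41.840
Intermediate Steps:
q = -1473 (q = 64 - 1537 = -1473)
z(v) = v*(-5 + v) (z(v) = (-5 + v)*v = v*(-5 + v))
C(Z) = 4*Z (C(Z) = Z*4 = 4*Z)
G(c, B) = -48 + 2*B (G(c, B) = -2*(-3*(-5 - 3) - B) = -2*(-3*(-8) - B) = -2*(24 - B) = -48 + 2*B)
(q/2492)/91 - 1004/G(-39, C(9)) = -1473/2492/91 - 1004/(-48 + 2*(4*9)) = -1473*1/2492*(1/91) - 1004/(-48 + 2*36) = -1473/2492*1/91 - 1004/(-48 + 72) = -1473/226772 - 1004/24 = -1473/226772 - 1004*1/24 = -1473/226772 - 251/6 = -28464305/680316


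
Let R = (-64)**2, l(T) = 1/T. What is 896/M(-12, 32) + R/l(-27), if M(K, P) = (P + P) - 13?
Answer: -5639296/51 ≈ -1.1057e+5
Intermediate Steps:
M(K, P) = -13 + 2*P (M(K, P) = 2*P - 13 = -13 + 2*P)
R = 4096
896/M(-12, 32) + R/l(-27) = 896/(-13 + 2*32) + 4096/(1/(-27)) = 896/(-13 + 64) + 4096/(-1/27) = 896/51 + 4096*(-27) = 896*(1/51) - 110592 = 896/51 - 110592 = -5639296/51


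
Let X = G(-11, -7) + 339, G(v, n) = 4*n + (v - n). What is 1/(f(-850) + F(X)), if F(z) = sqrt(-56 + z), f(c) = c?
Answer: -850/722249 - sqrt(251)/722249 ≈ -0.0011988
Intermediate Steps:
G(v, n) = v + 3*n
X = 307 (X = (-11 + 3*(-7)) + 339 = (-11 - 21) + 339 = -32 + 339 = 307)
1/(f(-850) + F(X)) = 1/(-850 + sqrt(-56 + 307)) = 1/(-850 + sqrt(251))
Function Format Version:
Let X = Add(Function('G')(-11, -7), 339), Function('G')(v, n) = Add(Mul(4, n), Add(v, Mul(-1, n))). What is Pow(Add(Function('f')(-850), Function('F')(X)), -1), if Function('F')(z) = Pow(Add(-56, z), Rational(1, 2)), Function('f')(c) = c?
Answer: Add(Rational(-850, 722249), Mul(Rational(-1, 722249), Pow(251, Rational(1, 2)))) ≈ -0.0011988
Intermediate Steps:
Function('G')(v, n) = Add(v, Mul(3, n))
X = 307 (X = Add(Add(-11, Mul(3, -7)), 339) = Add(Add(-11, -21), 339) = Add(-32, 339) = 307)
Pow(Add(Function('f')(-850), Function('F')(X)), -1) = Pow(Add(-850, Pow(Add(-56, 307), Rational(1, 2))), -1) = Pow(Add(-850, Pow(251, Rational(1, 2))), -1)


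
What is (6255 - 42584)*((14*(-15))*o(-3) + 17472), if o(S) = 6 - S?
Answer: -566078478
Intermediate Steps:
(6255 - 42584)*((14*(-15))*o(-3) + 17472) = (6255 - 42584)*((14*(-15))*(6 - 1*(-3)) + 17472) = -36329*(-210*(6 + 3) + 17472) = -36329*(-210*9 + 17472) = -36329*(-1890 + 17472) = -36329*15582 = -566078478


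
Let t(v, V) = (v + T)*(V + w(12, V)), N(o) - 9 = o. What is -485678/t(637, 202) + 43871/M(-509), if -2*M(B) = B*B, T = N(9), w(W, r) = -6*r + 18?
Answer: 34409349999/84170235280 ≈ 0.40881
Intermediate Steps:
N(o) = 9 + o
w(W, r) = 18 - 6*r
T = 18 (T = 9 + 9 = 18)
M(B) = -B²/2 (M(B) = -B*B/2 = -B²/2)
t(v, V) = (18 + v)*(18 - 5*V) (t(v, V) = (v + 18)*(V + (18 - 6*V)) = (18 + v)*(18 - 5*V))
-485678/t(637, 202) + 43871/M(-509) = -485678/(324 - 90*202 + 18*637 - 5*202*637) + 43871/((-½*(-509)²)) = -485678/(324 - 18180 + 11466 - 643370) + 43871/((-½*259081)) = -485678/(-649760) + 43871/(-259081/2) = -485678*(-1/649760) + 43871*(-2/259081) = 242839/324880 - 87742/259081 = 34409349999/84170235280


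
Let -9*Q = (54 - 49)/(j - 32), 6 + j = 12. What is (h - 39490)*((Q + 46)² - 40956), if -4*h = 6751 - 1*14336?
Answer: 106596595671875/73008 ≈ 1.4601e+9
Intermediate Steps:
h = 7585/4 (h = -(6751 - 1*14336)/4 = -(6751 - 14336)/4 = -¼*(-7585) = 7585/4 ≈ 1896.3)
j = 6 (j = -6 + 12 = 6)
Q = 5/234 (Q = -(54 - 49)/(9*(6 - 32)) = -5/(9*(-26)) = -5*(-1)/(9*26) = -⅑*(-5/26) = 5/234 ≈ 0.021368)
(h - 39490)*((Q + 46)² - 40956) = (7585/4 - 39490)*((5/234 + 46)² - 40956) = -150375*((10769/234)² - 40956)/4 = -150375*(115971361/54756 - 40956)/4 = -150375/4*(-2126615375/54756) = 106596595671875/73008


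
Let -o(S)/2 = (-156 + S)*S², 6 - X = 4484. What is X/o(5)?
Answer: -2239/3775 ≈ -0.59311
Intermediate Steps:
X = -4478 (X = 6 - 1*4484 = 6 - 4484 = -4478)
o(S) = -2*S²*(-156 + S) (o(S) = -2*(-156 + S)*S² = -2*S²*(-156 + S))
X/o(5) = -4478*1/(50*(156 - 1*5)) = -4478*1/(50*(156 - 5)) = -4478/(2*25*151) = -4478/7550 = -4478*1/7550 = -2239/3775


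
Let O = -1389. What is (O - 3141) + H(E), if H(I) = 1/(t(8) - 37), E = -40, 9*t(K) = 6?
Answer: -493773/109 ≈ -4530.0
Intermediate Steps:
t(K) = ⅔ (t(K) = (⅑)*6 = ⅔)
H(I) = -3/109 (H(I) = 1/(⅔ - 37) = 1/(-109/3) = -3/109)
(O - 3141) + H(E) = (-1389 - 3141) - 3/109 = -4530 - 3/109 = -493773/109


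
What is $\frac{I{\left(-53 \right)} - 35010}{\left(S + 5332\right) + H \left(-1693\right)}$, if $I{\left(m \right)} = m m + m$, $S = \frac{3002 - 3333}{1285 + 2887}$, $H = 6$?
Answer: $\frac{134563688}{20134403} \approx 6.6833$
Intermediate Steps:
$S = - \frac{331}{4172} \approx -0.079338$
$I{\left(m \right)} = m + m^{2}$ ($I{\left(m \right)} = m^{2} + m = m + m^{2}$)
$\frac{I{\left(-53 \right)} - 35010}{\left(S + 5332\right) + H \left(-1693\right)} = \frac{- 53 \left(1 - 53\right) - 35010}{\left(- \frac{331}{4172} + 5332\right) + 6 \left(-1693\right)} = \frac{\left(-53\right) \left(-52\right) - 35010}{\frac{22244773}{4172} - 10158} = \frac{2756 - 35010}{- \frac{20134403}{4172}} = \left(-32254\right) \left(- \frac{4172}{20134403}\right) = \frac{134563688}{20134403}$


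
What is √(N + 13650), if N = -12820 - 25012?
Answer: I*√24182 ≈ 155.51*I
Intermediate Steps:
N = -37832
√(N + 13650) = √(-37832 + 13650) = √(-24182) = I*√24182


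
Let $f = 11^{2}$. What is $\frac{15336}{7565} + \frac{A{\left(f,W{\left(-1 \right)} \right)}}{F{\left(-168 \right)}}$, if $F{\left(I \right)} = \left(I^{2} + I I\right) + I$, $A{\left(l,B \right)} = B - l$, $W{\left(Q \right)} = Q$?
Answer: $\frac{17243743}{8515164} \approx 2.0251$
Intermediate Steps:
$f = 121$
$F{\left(I \right)} = I + 2 I^{2}$ ($F{\left(I \right)} = \left(I^{2} + I^{2}\right) + I = 2 I^{2} + I = I + 2 I^{2}$)
$\frac{15336}{7565} + \frac{A{\left(f,W{\left(-1 \right)} \right)}}{F{\left(-168 \right)}} = \frac{15336}{7565} + \frac{-1 - 121}{\left(-168\right) \left(1 + 2 \left(-168\right)\right)} = 15336 \cdot \frac{1}{7565} + \frac{-1 - 121}{\left(-168\right) \left(1 - 336\right)} = \frac{15336}{7565} - \frac{122}{\left(-168\right) \left(-335\right)} = \frac{15336}{7565} - \frac{122}{56280} = \frac{15336}{7565} - \frac{61}{28140} = \frac{17243743}{8515164}$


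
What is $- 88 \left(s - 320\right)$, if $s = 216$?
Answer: $9152$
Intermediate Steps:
$- 88 \left(s - 320\right) = - 88 \left(216 - 320\right) = \left(-88\right) \left(-104\right) = 9152$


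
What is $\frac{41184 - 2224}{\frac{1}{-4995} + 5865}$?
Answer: $\frac{97302600}{14647837} \approx 6.6428$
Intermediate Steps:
$\frac{41184 - 2224}{\frac{1}{-4995} + 5865} = \frac{38960}{- \frac{1}{4995} + 5865} = \frac{38960}{\frac{29295674}{4995}} = 38960 \cdot \frac{4995}{29295674} = \frac{97302600}{14647837}$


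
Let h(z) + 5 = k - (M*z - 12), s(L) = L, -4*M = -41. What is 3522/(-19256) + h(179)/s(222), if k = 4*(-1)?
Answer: -18027031/2137416 ≈ -8.4340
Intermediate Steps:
M = 41/4 (M = -¼*(-41) = 41/4 ≈ 10.250)
k = -4
h(z) = 3 - 41*z/4 (h(z) = -5 + (-4 - (41*z/4 - 12)) = -5 + (-4 - (-12 + 41*z/4)) = -5 + (-4 + (12 - 41*z/4)) = -5 + (8 - 41*z/4) = 3 - 41*z/4)
3522/(-19256) + h(179)/s(222) = 3522/(-19256) + (3 - 41/4*179)/222 = 3522*(-1/19256) + (3 - 7339/4)*(1/222) = -1761/9628 - 7327/4*1/222 = -1761/9628 - 7327/888 = -18027031/2137416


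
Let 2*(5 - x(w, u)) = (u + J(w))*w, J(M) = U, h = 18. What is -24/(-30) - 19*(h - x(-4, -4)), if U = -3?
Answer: -2561/5 ≈ -512.20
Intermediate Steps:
J(M) = -3
x(w, u) = 5 - w*(-3 + u)/2 (x(w, u) = 5 - (u - 3)*w/2 = 5 - (-3 + u)*w/2 = 5 - w*(-3 + u)/2)
-24/(-30) - 19*(h - x(-4, -4)) = -24/(-30) - 19*(18 - (5 + (3/2)*(-4) - ½*(-4)*(-4))) = -24*(-1/30) - 19*(18 - (5 - 6 - 8)) = ⅘ - 19*(18 - 1*(-9)) = ⅘ - 19*(18 + 9) = ⅘ - 19*27 = ⅘ - 513 = -2561/5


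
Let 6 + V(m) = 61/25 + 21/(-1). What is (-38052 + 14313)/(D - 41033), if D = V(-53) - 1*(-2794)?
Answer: 197825/318863 ≈ 0.62041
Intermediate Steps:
V(m) = -614/25 (V(m) = -6 + (61/25 + 21/(-1)) = -6 + (61*(1/25) + 21*(-1)) = -6 + (61/25 - 21) = -6 - 464/25 = -614/25)
D = 69236/25 (D = -614/25 - 1*(-2794) = -614/25 + 2794 = 69236/25 ≈ 2769.4)
(-38052 + 14313)/(D - 41033) = (-38052 + 14313)/(69236/25 - 41033) = -23739/(-956589/25) = -23739*(-25/956589) = 197825/318863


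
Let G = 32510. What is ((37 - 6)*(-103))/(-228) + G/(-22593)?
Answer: 21575723/1717068 ≈ 12.565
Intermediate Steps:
((37 - 6)*(-103))/(-228) + G/(-22593) = ((37 - 6)*(-103))/(-228) + 32510/(-22593) = (31*(-103))*(-1/228) + 32510*(-1/22593) = -3193*(-1/228) - 32510/22593 = 3193/228 - 32510/22593 = 21575723/1717068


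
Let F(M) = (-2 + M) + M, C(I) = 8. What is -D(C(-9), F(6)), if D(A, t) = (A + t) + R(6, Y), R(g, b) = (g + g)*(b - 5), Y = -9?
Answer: 150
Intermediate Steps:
F(M) = -2 + 2*M
R(g, b) = 2*g*(-5 + b) (R(g, b) = (2*g)*(-5 + b) = 2*g*(-5 + b))
D(A, t) = -168 + A + t (D(A, t) = (A + t) + 2*6*(-5 - 9) = (A + t) + 2*6*(-14) = (A + t) - 168 = -168 + A + t)
-D(C(-9), F(6)) = -(-168 + 8 + (-2 + 2*6)) = -(-168 + 8 + (-2 + 12)) = -(-168 + 8 + 10) = -1*(-150) = 150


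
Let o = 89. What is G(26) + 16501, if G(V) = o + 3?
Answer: 16593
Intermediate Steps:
G(V) = 92 (G(V) = 89 + 3 = 92)
G(26) + 16501 = 92 + 16501 = 16593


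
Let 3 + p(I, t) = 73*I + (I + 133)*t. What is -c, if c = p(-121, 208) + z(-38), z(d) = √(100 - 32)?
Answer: 6340 - 2*√17 ≈ 6331.8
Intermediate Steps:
p(I, t) = -3 + 73*I + t*(133 + I) (p(I, t) = -3 + (73*I + (I + 133)*t) = -3 + (73*I + (133 + I)*t) = -3 + (73*I + t*(133 + I)) = -3 + 73*I + t*(133 + I))
z(d) = 2*√17 (z(d) = √68 = 2*√17)
c = -6340 + 2*√17 (c = (-3 + 73*(-121) + 133*208 - 121*208) + 2*√17 = (-3 - 8833 + 27664 - 25168) + 2*√17 = -6340 + 2*√17 ≈ -6331.8)
-c = -(-6340 + 2*√17) = 6340 - 2*√17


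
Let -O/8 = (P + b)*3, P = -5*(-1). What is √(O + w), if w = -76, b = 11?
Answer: 2*I*√115 ≈ 21.448*I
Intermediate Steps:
P = 5
O = -384 (O = -8*(5 + 11)*3 = -128*3 = -8*48 = -384)
√(O + w) = √(-384 - 76) = √(-460) = 2*I*√115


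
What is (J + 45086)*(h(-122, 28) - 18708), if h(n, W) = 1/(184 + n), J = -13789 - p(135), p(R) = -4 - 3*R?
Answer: -18387815435/31 ≈ -5.9316e+8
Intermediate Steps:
J = -13380 (J = -13789 - (-4 - 3*135) = -13789 - (-4 - 405) = -13789 - 1*(-409) = -13789 + 409 = -13380)
(J + 45086)*(h(-122, 28) - 18708) = (-13380 + 45086)*(1/(184 - 122) - 18708) = 31706*(1/62 - 18708) = 31706*(-1159895/62) = -18387815435/31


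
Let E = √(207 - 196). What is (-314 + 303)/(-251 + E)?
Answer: 2761/62990 + 11*√11/62990 ≈ 0.044412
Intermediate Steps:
E = √11 ≈ 3.3166
(-314 + 303)/(-251 + E) = (-314 + 303)/(-251 + √11) = -11/(-251 + √11)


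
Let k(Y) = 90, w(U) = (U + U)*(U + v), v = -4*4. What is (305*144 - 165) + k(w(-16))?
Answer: 43845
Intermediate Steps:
v = -16
w(U) = 2*U*(-16 + U) (w(U) = (U + U)*(U - 16) = (2*U)*(-16 + U) = 2*U*(-16 + U))
(305*144 - 165) + k(w(-16)) = (305*144 - 165) + 90 = (43920 - 165) + 90 = 43755 + 90 = 43845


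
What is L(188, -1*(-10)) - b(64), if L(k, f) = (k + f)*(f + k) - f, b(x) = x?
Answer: 39130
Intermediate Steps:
L(k, f) = (f + k)² - f (L(k, f) = (f + k)*(f + k) - f = (f + k)² - f)
L(188, -1*(-10)) - b(64) = ((-1*(-10) + 188)² - (-1)*(-10)) - 1*64 = ((10 + 188)² - 1*10) - 64 = (198² - 10) - 64 = (39204 - 10) - 64 = 39194 - 64 = 39130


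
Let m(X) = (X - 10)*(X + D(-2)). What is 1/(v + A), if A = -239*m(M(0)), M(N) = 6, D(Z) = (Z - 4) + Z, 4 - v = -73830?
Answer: 1/71922 ≈ 1.3904e-5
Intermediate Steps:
v = 73834 (v = 4 - 1*(-73830) = 4 + 73830 = 73834)
D(Z) = -4 + 2*Z (D(Z) = (-4 + Z) + Z = -4 + 2*Z)
m(X) = (-10 + X)*(-8 + X) (m(X) = (X - 10)*(X + (-4 + 2*(-2))) = (-10 + X)*(X + (-4 - 4)) = (-10 + X)*(X - 8) = (-10 + X)*(-8 + X))
A = -1912 (A = -239*(80 + 6² - 18*6) = -239*(80 + 36 - 108) = -239*8 = -1912)
1/(v + A) = 1/(73834 - 1912) = 1/71922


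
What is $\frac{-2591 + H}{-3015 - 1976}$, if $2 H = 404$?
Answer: $\frac{2389}{4991} \approx 0.47866$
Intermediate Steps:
$H = 202$ ($H = \frac{1}{2} \cdot 404 = 202$)
$\frac{-2591 + H}{-3015 - 1976} = \frac{-2591 + 202}{-3015 - 1976} = - \frac{2389}{-4991} = \left(-2389\right) \left(- \frac{1}{4991}\right) = \frac{2389}{4991}$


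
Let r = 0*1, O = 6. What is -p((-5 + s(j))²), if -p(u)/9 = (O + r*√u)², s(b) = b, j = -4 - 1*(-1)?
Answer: 324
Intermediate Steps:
j = -3 (j = -4 + 1 = -3)
r = 0
p(u) = -324 (p(u) = -9*(6 + 0*√u)² = -9*(6 + 0)² = -9*6² = -9*36 = -324)
-p((-5 + s(j))²) = -1*(-324) = 324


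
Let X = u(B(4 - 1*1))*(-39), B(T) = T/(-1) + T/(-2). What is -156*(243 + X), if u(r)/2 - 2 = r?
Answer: -68328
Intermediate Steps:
B(T) = -3*T/2 (B(T) = T*(-1) + T*(-½) = -T - T/2 = -3*T/2)
u(r) = 4 + 2*r
X = 195 (X = (4 + 2*(-3*(4 - 1*1)/2))*(-39) = (4 + 2*(-3*(4 - 1)/2))*(-39) = (4 + 2*(-3/2*3))*(-39) = (4 + 2*(-9/2))*(-39) = (4 - 9)*(-39) = -5*(-39) = 195)
-156*(243 + X) = -156*(243 + 195) = -156*438 = -68328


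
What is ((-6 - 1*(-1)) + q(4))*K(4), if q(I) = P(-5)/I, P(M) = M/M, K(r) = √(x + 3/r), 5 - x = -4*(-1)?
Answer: -19*√7/8 ≈ -6.2837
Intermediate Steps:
x = 1 (x = 5 - (-4)*(-1) = 5 - 1*4 = 5 - 4 = 1)
K(r) = √(1 + 3/r)
P(M) = 1
q(I) = 1/I
((-6 - 1*(-1)) + q(4))*K(4) = ((-6 - 1*(-1)) + 1/4)*√((3 + 4)/4) = ((-6 + 1) + ¼)*√((¼)*7) = (-5 + ¼)*√(7/4) = -19*√7/8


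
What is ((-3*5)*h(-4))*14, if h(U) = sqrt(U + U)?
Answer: -420*I*sqrt(2) ≈ -593.97*I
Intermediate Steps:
h(U) = sqrt(2)*sqrt(U) (h(U) = sqrt(2*U) = sqrt(2)*sqrt(U))
((-3*5)*h(-4))*14 = ((-3*5)*(sqrt(2)*sqrt(-4)))*14 = -15*sqrt(2)*2*I*14 = -30*I*sqrt(2)*14 = -420*I*sqrt(2)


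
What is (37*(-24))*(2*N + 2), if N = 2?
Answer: -5328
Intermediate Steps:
(37*(-24))*(2*N + 2) = (37*(-24))*(2*2 + 2) = -888*(4 + 2) = -888*6 = -5328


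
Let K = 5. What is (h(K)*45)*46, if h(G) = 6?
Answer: 12420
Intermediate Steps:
(h(K)*45)*46 = (6*45)*46 = 270*46 = 12420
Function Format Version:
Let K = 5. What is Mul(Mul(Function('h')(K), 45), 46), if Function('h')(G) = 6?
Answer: 12420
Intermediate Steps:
Mul(Mul(Function('h')(K), 45), 46) = Mul(Mul(6, 45), 46) = Mul(270, 46) = 12420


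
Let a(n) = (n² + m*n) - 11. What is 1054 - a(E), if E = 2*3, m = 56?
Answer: 693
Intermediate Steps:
E = 6
a(n) = -11 + n² + 56*n (a(n) = (n² + 56*n) - 11 = -11 + n² + 56*n)
1054 - a(E) = 1054 - (-11 + 6² + 56*6) = 1054 - (-11 + 36 + 336) = 1054 - 1*361 = 1054 - 361 = 693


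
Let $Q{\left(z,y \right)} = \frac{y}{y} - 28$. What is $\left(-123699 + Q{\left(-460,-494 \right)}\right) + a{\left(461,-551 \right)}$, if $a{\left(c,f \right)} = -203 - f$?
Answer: $-123378$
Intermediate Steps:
$Q{\left(z,y \right)} = -27$ ($Q{\left(z,y \right)} = 1 - 28 = -27$)
$\left(-123699 + Q{\left(-460,-494 \right)}\right) + a{\left(461,-551 \right)} = \left(-123699 - 27\right) - -348 = -123726 + \left(-203 + 551\right) = -123726 + 348 = -123378$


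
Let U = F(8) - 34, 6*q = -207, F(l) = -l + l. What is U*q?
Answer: 1173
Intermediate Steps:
F(l) = 0
q = -69/2 (q = (1/6)*(-207) = -69/2 ≈ -34.500)
U = -34 (U = 0 - 34 = -34)
U*q = -34*(-69/2) = 1173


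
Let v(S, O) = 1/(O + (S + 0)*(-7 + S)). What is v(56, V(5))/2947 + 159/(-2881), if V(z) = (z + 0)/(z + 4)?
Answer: -11574195744/209719073207 ≈ -0.055189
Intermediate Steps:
V(z) = z/(4 + z)
v(S, O) = 1/(O + S*(-7 + S))
v(56, V(5))/2947 + 159/(-2881) = 1/((5/(4 + 5) + 56² - 7*56)*2947) + 159/(-2881) = (1/2947)/(5/9 + 3136 - 392) + 159*(-1/2881) = (1/2947)/(5*(⅑) + 3136 - 392) - 159/2881 = (1/2947)/(5/9 + 3136 - 392) - 159/2881 = (1/2947)/(24701/9) - 159/2881 = (9/24701)*(1/2947) - 159/2881 = 9/72793847 - 159/2881 = -11574195744/209719073207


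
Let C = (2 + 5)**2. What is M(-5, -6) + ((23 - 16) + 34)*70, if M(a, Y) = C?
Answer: 2919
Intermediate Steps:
C = 49 (C = 7**2 = 49)
M(a, Y) = 49
M(-5, -6) + ((23 - 16) + 34)*70 = 49 + ((23 - 16) + 34)*70 = 49 + (7 + 34)*70 = 49 + 41*70 = 49 + 2870 = 2919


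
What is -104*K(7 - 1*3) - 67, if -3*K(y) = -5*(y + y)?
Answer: -4361/3 ≈ -1453.7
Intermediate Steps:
K(y) = 10*y/3 (K(y) = -(-5)*(y + y)/3 = -(-5)*2*y/3 = -(-10)*y/3 = 10*y/3)
-104*K(7 - 1*3) - 67 = -1040*(7 - 1*3)/3 - 67 = -1040*(7 - 3)/3 - 67 = -1040*4/3 - 67 = -104*40/3 - 67 = -4160/3 - 67 = -4361/3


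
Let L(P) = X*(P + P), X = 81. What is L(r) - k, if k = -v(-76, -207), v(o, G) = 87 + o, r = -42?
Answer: -6793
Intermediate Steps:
k = -11 (k = -(87 - 76) = -1*11 = -11)
L(P) = 162*P (L(P) = 81*(P + P) = 81*(2*P) = 162*P)
L(r) - k = 162*(-42) - 1*(-11) = -6804 + 11 = -6793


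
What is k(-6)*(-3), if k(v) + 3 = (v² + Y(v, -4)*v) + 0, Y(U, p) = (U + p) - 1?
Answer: -297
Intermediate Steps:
Y(U, p) = -1 + U + p
k(v) = -3 + v² + v*(-5 + v) (k(v) = -3 + ((v² + (-1 + v - 4)*v) + 0) = -3 + ((v² + (-5 + v)*v) + 0) = -3 + ((v² + v*(-5 + v)) + 0) = -3 + (v² + v*(-5 + v)) = -3 + v² + v*(-5 + v))
k(-6)*(-3) = (-3 + (-6)² - 6*(-5 - 6))*(-3) = (-3 + 36 - 6*(-11))*(-3) = (-3 + 36 + 66)*(-3) = 99*(-3) = -297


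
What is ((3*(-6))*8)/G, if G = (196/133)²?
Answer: -3249/49 ≈ -66.306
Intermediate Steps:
G = 784/361 (G = (196*(1/133))² = (28/19)² = 784/361 ≈ 2.1717)
((3*(-6))*8)/G = ((3*(-6))*8)/(784/361) = -18*8*(361/784) = -144*361/784 = -3249/49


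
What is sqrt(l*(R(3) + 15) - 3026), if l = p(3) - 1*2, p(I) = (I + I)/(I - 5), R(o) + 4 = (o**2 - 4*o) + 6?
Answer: 6*I*sqrt(86) ≈ 55.642*I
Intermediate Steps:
R(o) = 2 + o**2 - 4*o (R(o) = -4 + ((o**2 - 4*o) + 6) = -4 + (6 + o**2 - 4*o) = 2 + o**2 - 4*o)
p(I) = 2*I/(-5 + I) (p(I) = (2*I)/(-5 + I) = 2*I/(-5 + I))
l = -5 (l = 2*3/(-5 + 3) - 1*2 = 2*3/(-2) - 2 = 2*3*(-1/2) - 2 = -3 - 2 = -5)
sqrt(l*(R(3) + 15) - 3026) = sqrt(-5*((2 + 3**2 - 4*3) + 15) - 3026) = sqrt(-5*((2 + 9 - 12) + 15) - 3026) = sqrt(-5*(-1 + 15) - 3026) = sqrt(-5*14 - 3026) = sqrt(-70 - 3026) = sqrt(-3096) = 6*I*sqrt(86)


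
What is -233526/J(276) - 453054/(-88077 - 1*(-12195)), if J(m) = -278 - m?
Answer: 1497617654/3503219 ≈ 427.50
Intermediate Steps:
-233526/J(276) - 453054/(-88077 - 1*(-12195)) = -233526/(-278 - 1*276) - 453054/(-88077 - 1*(-12195)) = -233526/(-278 - 276) - 453054/(-88077 + 12195) = -233526/(-554) - 453054/(-75882) = -233526*(-1/554) - 453054*(-1/75882) = 116763/277 + 75509/12647 = 1497617654/3503219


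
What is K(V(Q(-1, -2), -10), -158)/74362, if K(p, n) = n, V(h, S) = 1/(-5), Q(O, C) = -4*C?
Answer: -79/37181 ≈ -0.0021247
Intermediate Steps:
V(h, S) = -⅕
K(V(Q(-1, -2), -10), -158)/74362 = -158/74362 = -158*1/74362 = -79/37181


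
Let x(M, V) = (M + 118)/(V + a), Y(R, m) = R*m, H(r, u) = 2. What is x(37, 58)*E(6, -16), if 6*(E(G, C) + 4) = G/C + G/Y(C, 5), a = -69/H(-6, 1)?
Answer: -5053/188 ≈ -26.878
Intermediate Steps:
a = -69/2 ≈ -34.500
E(G, C) = -4 + G/(5*C) (E(G, C) = -4 + (G/C + G/((C*5)))/6 = -4 + (G/C + G/((5*C)))/6 = -4 + (G/C + G*(1/(5*C)))/6 = -4 + (G/C + G/(5*C))/6 = -4 + (6*G/(5*C))/6 = -4 + G/(5*C))
x(M, V) = (118 + M)/(-69/2 + V) (x(M, V) = (M + 118)/(V - 69/2) = (118 + M)/(-69/2 + V))
x(37, 58)*E(6, -16) = (2*(118 + 37)/(-69 + 2*58))*(-4 + (⅕)*6/(-16)) = (2*155/(-69 + 116))*(-4 + (⅕)*6*(-1/16)) = (2*155/47)*(-4 - 3/40) = (2*(1/47)*155)*(-163/40) = (310/47)*(-163/40) = -5053/188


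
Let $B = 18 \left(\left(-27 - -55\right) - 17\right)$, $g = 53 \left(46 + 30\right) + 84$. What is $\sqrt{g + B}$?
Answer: $\sqrt{4310} \approx 65.651$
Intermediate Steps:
$g = 4112$ ($g = 53 \cdot 76 + 84 = 4028 + 84 = 4112$)
$B = 198$ ($B = 18 \left(\left(-27 + 55\right) - 17\right) = 18 \left(28 - 17\right) = 18 \cdot 11 = 198$)
$\sqrt{g + B} = \sqrt{4112 + 198} = \sqrt{4310}$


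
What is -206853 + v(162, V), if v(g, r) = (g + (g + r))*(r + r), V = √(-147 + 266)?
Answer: -206615 + 648*√119 ≈ -1.9955e+5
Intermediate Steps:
V = √119 ≈ 10.909
v(g, r) = 2*r*(r + 2*g) (v(g, r) = (r + 2*g)*(2*r) = 2*r*(r + 2*g))
-206853 + v(162, V) = -206853 + 2*√119*(√119 + 2*162) = -206853 + 2*√119*(√119 + 324) = -206853 + 2*√119*(324 + √119)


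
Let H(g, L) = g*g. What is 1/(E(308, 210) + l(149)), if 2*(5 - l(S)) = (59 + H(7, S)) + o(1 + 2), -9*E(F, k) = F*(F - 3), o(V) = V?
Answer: -18/188789 ≈ -9.5344e-5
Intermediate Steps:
H(g, L) = g²
E(F, k) = -F*(-3 + F)/9 (E(F, k) = -F*(F - 3)/9 = -F*(-3 + F)/9)
l(S) = -101/2 (l(S) = 5 - ((59 + 7²) + (1 + 2))/2 = 5 - ((59 + 49) + 3)/2 = 5 - (108 + 3)/2 = 5 - ½*111 = 5 - 111/2 = -101/2)
1/(E(308, 210) + l(149)) = 1/((⅑)*308*(3 - 1*308) - 101/2) = 1/((⅑)*308*(3 - 308) - 101/2) = 1/((⅑)*308*(-305) - 101/2) = 1/(-93940/9 - 101/2) = 1/(-188789/18) = -18/188789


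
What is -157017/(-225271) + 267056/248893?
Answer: 99240404357/56068375003 ≈ 1.7700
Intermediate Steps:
-157017/(-225271) + 267056/248893 = -157017*(-1/225271) + 267056*(1/248893) = 157017/225271 + 267056/248893 = 99240404357/56068375003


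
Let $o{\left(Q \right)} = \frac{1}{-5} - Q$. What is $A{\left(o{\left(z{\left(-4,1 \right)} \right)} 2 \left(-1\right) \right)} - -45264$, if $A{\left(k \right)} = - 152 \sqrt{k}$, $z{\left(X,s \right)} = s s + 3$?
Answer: $45264 - \frac{152 \sqrt{210}}{5} \approx 44823.0$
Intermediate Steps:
$z{\left(X,s \right)} = 3 + s^{2}$ ($z{\left(X,s \right)} = s^{2} + 3 = 3 + s^{2}$)
$o{\left(Q \right)} = - \frac{1}{5} - Q$
$A{\left(o{\left(z{\left(-4,1 \right)} \right)} 2 \left(-1\right) \right)} - -45264 = - 152 \sqrt{\left(- \frac{1}{5} - \left(3 + 1^{2}\right)\right) 2 \left(-1\right)} - -45264 = - 152 \sqrt{\left(- \frac{1}{5} - \left(3 + 1\right)\right) 2 \left(-1\right)} + 45264 = - 152 \sqrt{\left(- \frac{1}{5} - 4\right) 2 \left(-1\right)} + 45264 = - 152 \sqrt{\left(- \frac{21}{5}\right) 2 \left(-1\right)} + 45264 = - 152 \sqrt{\left(- \frac{42}{5}\right) \left(-1\right)} + 45264 = - 152 \sqrt{\frac{42}{5}} + 45264 = - 152 \frac{\sqrt{210}}{5} + 45264 = - \frac{152 \sqrt{210}}{5} + 45264 = 45264 - \frac{152 \sqrt{210}}{5}$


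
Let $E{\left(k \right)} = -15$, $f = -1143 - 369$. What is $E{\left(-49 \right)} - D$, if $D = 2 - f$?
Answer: $-1529$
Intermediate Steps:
$f = -1512$ ($f = -1143 - 369 = -1512$)
$D = 1514$ ($D = 2 - -1512 = 2 + 1512 = 1514$)
$E{\left(-49 \right)} - D = -15 - 1514 = -1529$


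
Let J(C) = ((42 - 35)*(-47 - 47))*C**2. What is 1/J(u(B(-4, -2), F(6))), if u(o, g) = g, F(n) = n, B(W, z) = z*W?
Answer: -1/23688 ≈ -4.2215e-5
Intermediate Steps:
B(W, z) = W*z
J(C) = -658*C**2 (J(C) = (7*(-94))*C**2 = -658*C**2)
1/J(u(B(-4, -2), F(6))) = 1/(-658*6**2) = 1/(-658*36) = 1/(-23688) = -1/23688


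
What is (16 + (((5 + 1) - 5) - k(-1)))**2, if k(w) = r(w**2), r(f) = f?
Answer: 256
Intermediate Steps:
k(w) = w**2
(16 + (((5 + 1) - 5) - k(-1)))**2 = (16 + (((5 + 1) - 5) - 1*(-1)**2))**2 = (16 + ((6 - 5) - 1*1))**2 = (16 + (1 - 1))**2 = (16 + 0)**2 = 16**2 = 256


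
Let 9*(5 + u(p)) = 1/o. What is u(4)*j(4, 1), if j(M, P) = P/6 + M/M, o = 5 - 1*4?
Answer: -154/27 ≈ -5.7037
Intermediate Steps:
o = 1 (o = 5 - 4 = 1)
j(M, P) = 1 + P/6 (j(M, P) = P*(⅙) + 1 = P/6 + 1 = 1 + P/6)
u(p) = -44/9 (u(p) = -5 + (⅑)/1 = -5 + (⅑)*1 = -5 + ⅑ = -44/9)
u(4)*j(4, 1) = -44*(1 + (⅙)*1)/9 = -44*(1 + ⅙)/9 = -44/9*7/6 = -154/27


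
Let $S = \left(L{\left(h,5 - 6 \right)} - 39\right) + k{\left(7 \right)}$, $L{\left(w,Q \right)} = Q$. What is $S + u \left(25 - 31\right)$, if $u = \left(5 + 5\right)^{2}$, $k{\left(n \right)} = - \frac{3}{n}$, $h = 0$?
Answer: $- \frac{4483}{7} \approx -640.43$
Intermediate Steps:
$u = 100$ ($u = 10^{2} = 100$)
$S = - \frac{283}{7}$ ($S = \left(\left(5 - 6\right) - 39\right) - \frac{3}{7} = \left(-1 - 39\right) - \frac{3}{7} = -40 - \frac{3}{7} = - \frac{283}{7} \approx -40.429$)
$S + u \left(25 - 31\right) = - \frac{283}{7} + 100 \left(25 - 31\right) = - \frac{283}{7} + 100 \left(-6\right) = - \frac{283}{7} - 600 = - \frac{4483}{7}$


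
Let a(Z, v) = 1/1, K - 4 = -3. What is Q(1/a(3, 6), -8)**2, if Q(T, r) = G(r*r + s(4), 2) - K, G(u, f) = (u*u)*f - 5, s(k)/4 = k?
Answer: 163686436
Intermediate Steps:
s(k) = 4*k
G(u, f) = -5 + f*u**2 (G(u, f) = u**2*f - 5 = f*u**2 - 5 = -5 + f*u**2)
K = 1 (K = 4 - 3 = 1)
a(Z, v) = 1
Q(T, r) = -6 + 2*(16 + r**2)**2 (Q(T, r) = (-5 + 2*(r*r + 4*4)**2) - 1*1 = (-5 + 2*(r**2 + 16)**2) - 1 = (-5 + 2*(16 + r**2)**2) - 1 = -6 + 2*(16 + r**2)**2)
Q(1/a(3, 6), -8)**2 = (-6 + 2*(16 + (-8)**2)**2)**2 = (-6 + 2*(16 + 64)**2)**2 = (-6 + 2*80**2)**2 = (-6 + 2*6400)**2 = (-6 + 12800)**2 = 12794**2 = 163686436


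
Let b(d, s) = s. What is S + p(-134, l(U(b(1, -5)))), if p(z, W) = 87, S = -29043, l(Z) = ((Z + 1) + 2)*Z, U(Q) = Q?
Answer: -28956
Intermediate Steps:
l(Z) = Z*(3 + Z) (l(Z) = ((1 + Z) + 2)*Z = (3 + Z)*Z = Z*(3 + Z))
S + p(-134, l(U(b(1, -5)))) = -29043 + 87 = -28956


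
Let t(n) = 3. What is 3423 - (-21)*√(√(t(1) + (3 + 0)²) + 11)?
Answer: 3423 + 21*√(11 + 2*√3) ≈ 3502.9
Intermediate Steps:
3423 - (-21)*√(√(t(1) + (3 + 0)²) + 11) = 3423 - (-21)*√(√(3 + (3 + 0)²) + 11) = 3423 - (-21)*√(√(3 + 3²) + 11) = 3423 - (-21)*√(√(3 + 9) + 11) = 3423 - (-21)*√(√12 + 11) = 3423 - (-21)*√(2*√3 + 11) = 3423 - (-21)*√(11 + 2*√3) = 3423 + 21*√(11 + 2*√3)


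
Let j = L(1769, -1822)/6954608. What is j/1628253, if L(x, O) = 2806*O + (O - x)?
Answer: -5116123/11323861339824 ≈ -4.5180e-7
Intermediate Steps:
L(x, O) = -x + 2807*O
j = -5116123/6954608 (j = (-1*1769 + 2807*(-1822))/6954608 = (-1769 - 5114354)*(1/6954608) = -5116123*1/6954608 = -5116123/6954608 ≈ -0.73565)
j/1628253 = -5116123/6954608/1628253 = -5116123/6954608*1/1628253 = -5116123/11323861339824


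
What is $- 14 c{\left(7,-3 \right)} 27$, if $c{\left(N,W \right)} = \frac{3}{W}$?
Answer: $378$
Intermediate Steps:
$- 14 c{\left(7,-3 \right)} 27 = - 14 \frac{3}{-3} \cdot 27 = - 14 \cdot 3 \left(- \frac{1}{3}\right) 27 = \left(-14\right) \left(-1\right) 27 = 14 \cdot 27 = 378$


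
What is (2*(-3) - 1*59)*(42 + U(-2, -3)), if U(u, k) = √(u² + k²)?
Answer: -2730 - 65*√13 ≈ -2964.4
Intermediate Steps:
U(u, k) = √(k² + u²)
(2*(-3) - 1*59)*(42 + U(-2, -3)) = (2*(-3) - 1*59)*(42 + √((-3)² + (-2)²)) = (-6 - 59)*(42 + √(9 + 4)) = -65*(42 + √13) = -2730 - 65*√13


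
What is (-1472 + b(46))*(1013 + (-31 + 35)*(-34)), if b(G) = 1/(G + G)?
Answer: -118765971/92 ≈ -1.2909e+6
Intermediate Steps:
b(G) = 1/(2*G)
(-1472 + b(46))*(1013 + (-31 + 35)*(-34)) = (-1472 + (1/2)/46)*(1013 + (-31 + 35)*(-34)) = (-1472 + (1/2)*(1/46))*(1013 + 4*(-34)) = (-1472 + 1/92)*(1013 - 136) = -135423/92*877 = -118765971/92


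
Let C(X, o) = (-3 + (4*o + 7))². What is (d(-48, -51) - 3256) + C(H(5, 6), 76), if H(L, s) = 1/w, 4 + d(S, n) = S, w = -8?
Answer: 91556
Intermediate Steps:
d(S, n) = -4 + S
H(L, s) = -⅛ (H(L, s) = 1/(-8) = -⅛)
C(X, o) = (4 + 4*o)² (C(X, o) = (-3 + (7 + 4*o))² = (4 + 4*o)²)
(d(-48, -51) - 3256) + C(H(5, 6), 76) = ((-4 - 48) - 3256) + 16*(1 + 76)² = (-52 - 3256) + 16*77² = -3308 + 16*5929 = -3308 + 94864 = 91556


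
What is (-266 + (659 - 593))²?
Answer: 40000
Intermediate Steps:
(-266 + (659 - 593))² = (-266 + 66)² = (-200)² = 40000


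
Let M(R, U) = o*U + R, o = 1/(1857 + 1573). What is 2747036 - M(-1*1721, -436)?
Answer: 4714118473/1715 ≈ 2.7488e+6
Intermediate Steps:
o = 1/3430 ≈ 0.00029154
M(R, U) = R + U/3430 (M(R, U) = U/3430 + R = R + U/3430)
2747036 - M(-1*1721, -436) = 2747036 - (-1*1721 + (1/3430)*(-436)) = 2747036 - (-1721 - 218/1715) = 2747036 - 1*(-2951733/1715) = 2747036 + 2951733/1715 = 4714118473/1715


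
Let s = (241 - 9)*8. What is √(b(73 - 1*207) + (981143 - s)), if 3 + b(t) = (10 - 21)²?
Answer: √979405 ≈ 989.65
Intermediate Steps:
s = 1856 (s = 232*8 = 1856)
b(t) = 118 (b(t) = -3 + (10 - 21)² = -3 + (-11)² = -3 + 121 = 118)
√(b(73 - 1*207) + (981143 - s)) = √(118 + (981143 - 1*1856)) = √(118 + (981143 - 1856)) = √(118 + 979287) = √979405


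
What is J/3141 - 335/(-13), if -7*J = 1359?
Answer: 816442/31759 ≈ 25.707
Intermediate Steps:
J = -1359/7 (J = -⅐*1359 = -1359/7 ≈ -194.14)
J/3141 - 335/(-13) = -1359/7/3141 - 335/(-13) = -1359/7*1/3141 - 335*(-1/13) = -151/2443 + 335/13 = 816442/31759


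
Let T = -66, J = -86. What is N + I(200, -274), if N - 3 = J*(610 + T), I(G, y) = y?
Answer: -47055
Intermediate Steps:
N = -46781 (N = 3 - 86*(610 - 66) = 3 - 86*544 = 3 - 46784 = -46781)
N + I(200, -274) = -46781 - 274 = -47055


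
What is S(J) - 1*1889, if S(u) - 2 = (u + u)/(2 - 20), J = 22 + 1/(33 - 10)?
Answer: -130372/69 ≈ -1889.4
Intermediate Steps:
J = 507/23 (J = 22 + 1/23 = 507/23 ≈ 22.043)
S(u) = 2 - u/9 (S(u) = 2 + (u + u)/(2 - 20) = 2 + (2*u)/(-18) = 2 + (2*u)*(-1/18) = 2 - u/9)
S(J) - 1*1889 = (2 - ⅑*507/23) - 1*1889 = (2 - 169/69) - 1889 = -31/69 - 1889 = -130372/69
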